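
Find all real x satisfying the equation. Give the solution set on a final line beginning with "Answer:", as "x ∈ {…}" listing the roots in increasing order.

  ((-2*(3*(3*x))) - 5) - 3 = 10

Step 1. [((-2*(3*(3*x))) - 5) - 3 = 10] the outer -3 inverts by adding 3, so sub: (-2*(3*(3*x))) - 5 = 13.
Step 2. [(-2*(3*(3*x))) - 5 = 13] add 5: x sits inside (… - 5). So sub: -2*(3*(3*x)) = 18.
Step 3. [-2*(3*(3*x)) = 18] leading coefficient -2: divide by -2. So div: 3*(3*x) = -9.
Step 4. [3*(3*x) = -9] LHS = 3·(…); ÷3 both sides. So div: 3*x = -3.
Step 5. [3*x = -3] 3·(inner) — divide through by 3 ⇒ div: x = -1.

Answer: x ∈ {-1}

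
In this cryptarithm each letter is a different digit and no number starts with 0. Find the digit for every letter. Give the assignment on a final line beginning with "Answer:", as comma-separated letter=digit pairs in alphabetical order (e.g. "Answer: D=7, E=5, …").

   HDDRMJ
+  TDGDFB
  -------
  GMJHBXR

Step 1. [col 1: J + B ≡ R (mod 10)] B=9 is one option consistent with column 1 (J + B ≡ R (mod 10), carry-in 0) — take it ⇒ B=9.
Step 2. [col 1: J + B ≡ R (mod 10)] column 1 (J + B ≡ R (mod 10), carry-in 0) doesn't pin J yet; pick J=6 and continue, so J=6.
Step 3. [G] the sum has 7 digits but both addends have 6; that extra leading digit G is the final carry, namely 1. So G=1.
Step 4. [col 1: J + B ≡ R (mod 10)] in column 1 we have J+B≡R with carry-in 0; given J=6, B=9 and digits 1,6,9 already taken and all letters distinct, that pins R to 5, so R=5.
Step 5. [col 2: M + F ≡ X (mod 10)] several values work for M in column 2 (M + F ≡ X (mod 10), carry-in 1); try M=2 ⇒ M=2.
Step 6. [col 2: M + F ≡ X (mod 10)] F=7 is one option consistent with column 2 (M + F ≡ X (mod 10), carry-in 1) — take it. So F=7.
Step 7. [col 2: M + F ≡ X (mod 10)] column 2: given M=2, F=7, carry-in 1, and digits 1,2,5,6,7,9 already taken and all letters distinct, M+F≡X (mod 10) forces X=0, so X=0.
Step 8. [col 3: R + D ≡ B (mod 10)] from column 3 (R=5, B=9, carry-in 1, digits 0,1,2,5,6,7,9 already taken and all letters distinct): D must equal 3. So D=3.
Step 9. [col 4: D + G ≡ H (mod 10)] from column 4 (D=3, G=1, carry-in 0, digits 0,1,2,3,5,6,7,9 already taken and all letters distinct): H must equal 4, so H=4.
Step 10. [col 6: H + T ≡ M (mod 10)] column 6: given H=4, M=2, carry-in 0, and digits 0,1,2,3,4,5,6,7,9 already taken and all letters distinct, H+T≡M (mod 10) forces T=8 ⇒ T=8.

Answer: B=9, D=3, F=7, G=1, H=4, J=6, M=2, R=5, T=8, X=0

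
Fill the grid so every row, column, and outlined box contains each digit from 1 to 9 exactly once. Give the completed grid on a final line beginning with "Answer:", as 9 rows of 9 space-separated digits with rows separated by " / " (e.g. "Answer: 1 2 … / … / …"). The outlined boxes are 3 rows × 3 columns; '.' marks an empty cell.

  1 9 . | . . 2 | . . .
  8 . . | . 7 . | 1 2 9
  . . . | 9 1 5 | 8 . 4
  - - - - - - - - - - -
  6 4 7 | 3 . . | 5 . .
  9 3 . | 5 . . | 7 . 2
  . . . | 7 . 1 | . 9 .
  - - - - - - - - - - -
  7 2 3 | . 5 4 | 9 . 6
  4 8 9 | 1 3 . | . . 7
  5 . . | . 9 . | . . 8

Step 1. [r8c6∈{6}] r8c6 is down to just 6. So r8c6=6.
Step 2. [r5c6∈{8}] r5c6's peers cover all but 8 ⇒ r5c6=8.
Step 3. [r1c8∈{3,5,6,7}] row 1 places 7 nowhere but r1c8. So r1c8=7.
Step 4. [r7c8∈{1}] only 1 remains possible at r7c8, so r7c8=1.
Step 5. [r1c5∈{4,6,8}] r1c5 is the only open cell in col 5 admitting 8, so r1c5=8.
Step 6. [r6c1∈{2}] r6c1 has the single candidate 2, so r6c1=2.
Step 7. [r6c2∈{5}] r6c2's peers cover all but 5 ⇒ r6c2=5.
Step 8. [r2c2∈{6}] r2c2 is down to just 6, so r2c2=6.
Step 9. [r3c8∈{3,6}] 6 has one home in row 3: r3c8 ⇒ r3c8=6.
Step 10. [r1c7∈{3}] nothing but 3 survives at r1c7 ⇒ r1c7=3.
Step 11. [r5c8∈{4}] r5c8 is down to just 4. So r5c8=4.
Step 12. [r2c4∈{4}] r2c4's peers cover all but 4. So r2c4=4.
Step 13. [r9c4∈{2}] r9c4 has the single candidate 2. So r9c4=2.
Step 14. [r1c9∈{5}] nothing but 5 survives at r1c9 ⇒ r1c9=5.
Step 15. [r9c3∈{1,6}] 6 has one home in row 9: r9c3. So r9c3=6.
Step 16. [r5c5∈{6}] r5c5's peers cover all but 6. So r5c5=6.
Step 17. [r2c3∈{5}] nothing but 5 survives at r2c3. So r2c3=5.
Step 18. [r8c7∈{2}] r8c7 is down to just 2 ⇒ r8c7=2.
Step 19. [r6c9∈{3}] nothing but 3 survives at r6c9 ⇒ r6c9=3.
Step 20. [r4c9∈{1}] r4c9 is down to just 1 ⇒ r4c9=1.
Step 21. [r4c6∈{9}] r4c6 has the single candidate 9, so r4c6=9.
Step 22. [r2c6∈{3}] only 3 remains possible at r2c6. So r2c6=3.
Step 23. [r9c8∈{3}] only 3 remains possible at r9c8 ⇒ r9c8=3.
Step 24. [r9c7∈{4}] only 4 remains possible at r9c7 ⇒ r9c7=4.
Step 25. [r5c3∈{1}] r5c3 has the single candidate 1, so r5c3=1.
Step 26. [r4c5∈{2}] nothing but 2 survives at r4c5 ⇒ r4c5=2.
Step 27. [r7c4∈{8}] only 8 remains possible at r7c4, so r7c4=8.
Step 28. [r1c4∈{6}] nothing but 6 survives at r1c4, so r1c4=6.
Step 29. [r6c5∈{4}] nothing but 4 survives at r6c5, so r6c5=4.
Step 30. [r6c7∈{6}] r6c7's peers cover all but 6, so r6c7=6.
Step 31. [r6c3∈{8}] nothing but 8 survives at r6c3, so r6c3=8.
Step 32. [r9c2∈{1}] r9c2 is down to just 1, so r9c2=1.
Step 33. [r9c6∈{7}] r9c6's peers cover all but 7 ⇒ r9c6=7.
Step 34. [r8c8∈{5}] r8c8 has the single candidate 5, so r8c8=5.
Step 35. [r3c2∈{7}] r3c2's peers cover all but 7, so r3c2=7.
Step 36. [r4c8∈{8}] nothing but 8 survives at r4c8, so r4c8=8.
Step 37. [r3c3∈{2}] nothing but 2 survives at r3c3 ⇒ r3c3=2.
Step 38. [r3c1∈{3}] nothing but 3 survives at r3c1. So r3c1=3.
Step 39. [r1c3∈{4}] only 4 remains possible at r1c3, so r1c3=4.

Answer: 1 9 4 6 8 2 3 7 5 / 8 6 5 4 7 3 1 2 9 / 3 7 2 9 1 5 8 6 4 / 6 4 7 3 2 9 5 8 1 / 9 3 1 5 6 8 7 4 2 / 2 5 8 7 4 1 6 9 3 / 7 2 3 8 5 4 9 1 6 / 4 8 9 1 3 6 2 5 7 / 5 1 6 2 9 7 4 3 8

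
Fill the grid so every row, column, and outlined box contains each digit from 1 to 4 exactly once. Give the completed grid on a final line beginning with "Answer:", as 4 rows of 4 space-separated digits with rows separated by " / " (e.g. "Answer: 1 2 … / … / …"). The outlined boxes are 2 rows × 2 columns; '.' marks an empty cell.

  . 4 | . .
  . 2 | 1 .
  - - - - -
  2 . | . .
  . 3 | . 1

Step 1. [r4c3∈{2,4}] r4c3 is the only open cell in row 4 admitting 2, so r4c3=2.
Step 2. [r1c3∈{3}] r1c3 has the single candidate 3, so r1c3=3.
Step 3. [r3c3∈{4}] r3c3 is down to just 4, so r3c3=4.
Step 4. [r3c2∈{1}] r3c2 is down to just 1, so r3c2=1.
Step 5. [r4c1∈{4}] r4c1's peers cover all but 4. So r4c1=4.
Step 6. [r3c4∈{3}] only 3 remains possible at r3c4 ⇒ r3c4=3.
Step 7. [r1c1∈{1}] only 1 remains possible at r1c1, so r1c1=1.
Step 8. [r2c4∈{4}] r2c4's peers cover all but 4 ⇒ r2c4=4.
Step 9. [r1c4∈{2}] r1c4 is down to just 2, so r1c4=2.
Step 10. [r2c1∈{3}] r2c1's peers cover all but 3. So r2c1=3.

Answer: 1 4 3 2 / 3 2 1 4 / 2 1 4 3 / 4 3 2 1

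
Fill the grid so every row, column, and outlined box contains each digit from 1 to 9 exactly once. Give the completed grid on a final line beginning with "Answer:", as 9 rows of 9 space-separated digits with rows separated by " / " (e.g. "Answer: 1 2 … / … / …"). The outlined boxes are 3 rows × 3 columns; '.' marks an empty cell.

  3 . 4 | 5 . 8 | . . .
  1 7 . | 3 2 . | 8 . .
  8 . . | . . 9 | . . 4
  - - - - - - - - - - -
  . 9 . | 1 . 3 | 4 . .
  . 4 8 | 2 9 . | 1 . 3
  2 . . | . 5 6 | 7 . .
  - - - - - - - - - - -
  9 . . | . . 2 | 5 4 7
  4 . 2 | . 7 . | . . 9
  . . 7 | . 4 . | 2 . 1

Step 1. [r7c5∈{1,3,6,8}] 3 has one home in col 5: r7c5 ⇒ r7c5=3.
Step 2. [r1c8∈{1,2,6,7,9}] in row 1, 7 fits only at r1c8 ⇒ r1c8=7.
Step 3. [r3c8∈{1,2,3,5,6}] col 8 places 1 nowhere but r3c8. So r3c8=1.
Step 4. [r3c5∈{6}] nothing but 6 survives at r3c5, so r3c5=6.
Step 5. [r6c9∈{8}] r6c9's peers cover all but 8, so r6c9=8.
Step 6. [r4c8∈{2,5,6}] in col 8, 2 fits only at r4c8, so r4c8=2.
Step 7. [r3c3∈{5}] nothing but 5 survives at r3c3. So r3c3=5.
Step 8. [r4c3∈{6}] r4c3 is down to just 6. So r4c3=6.
Step 9. [r1c2∈{2,6}] r1c2 is the only open cell in box 1 admitting 6 ⇒ r1c2=6.
Step 10. [r8c7∈{3,6}] 6 has one home in col 7: r8c7, so r8c7=6.
Step 11. [r8c4∈{8}] r8c4's peers cover all but 8. So r8c4=8.
Step 12. [r9c6∈{5}] r9c6 has the single candidate 5 ⇒ r9c6=5.
Step 13. [r7c3∈{1}] only 1 remains possible at r7c3. So r7c3=1.
Step 14. [r4c9∈{5}] r4c9 has the single candidate 5 ⇒ r4c9=5.
Step 15. [r8c8∈{3}] r8c8 has the single candidate 3. So r8c8=3.
Step 16. [r2c8∈{5,6,9}] row 2 places 5 nowhere but r2c8 ⇒ r2c8=5.
Step 17. [r9c2∈{3,8}] in row 9, 3 fits only at r9c2, so r9c2=3.
Step 18. [r9c4∈{6,9}] 9 has one home in row 9: r9c4 ⇒ r9c4=9.
Step 19. [r5c6∈{7}] r5c6 has the single candidate 7. So r5c6=7.
Step 20. [r8c2∈{5}] r8c2 has the single candidate 5, so r8c2=5.
Step 21. [r2c9∈{6}] only 6 remains possible at r2c9, so r2c9=6.
Step 22. [r3c7∈{3}] only 3 remains possible at r3c7. So r3c7=3.
Step 23. [r5c8∈{6}] r5c8 is down to just 6. So r5c8=6.
Step 24. [r6c8∈{9}] r6c8's peers cover all but 9 ⇒ r6c8=9.
Step 25. [r4c5∈{8}] r4c5's peers cover all but 8 ⇒ r4c5=8.
Step 26. [r6c2∈{1}] r6c2's peers cover all but 1. So r6c2=1.
Step 27. [r6c3∈{3}] only 3 remains possible at r6c3. So r6c3=3.
Step 28. [r4c1∈{7}] only 7 remains possible at r4c1, so r4c1=7.
Step 29. [r1c9∈{2}] r1c9's peers cover all but 2. So r1c9=2.
Step 30. [r2c3∈{9}] r2c3's peers cover all but 9. So r2c3=9.
Step 31. [r7c2∈{8}] nothing but 8 survives at r7c2, so r7c2=8.
Step 32. [r3c4∈{7}] nothing but 7 survives at r3c4, so r3c4=7.
Step 33. [r9c8∈{8}] r9c8 has the single candidate 8 ⇒ r9c8=8.
Step 34. [r2c6∈{4}] r2c6's peers cover all but 4 ⇒ r2c6=4.
Step 35. [r3c2∈{2}] nothing but 2 survives at r3c2, so r3c2=2.
Step 36. [r9c1∈{6}] r9c1 is down to just 6. So r9c1=6.
Step 37. [r8c6∈{1}] only 1 remains possible at r8c6 ⇒ r8c6=1.
Step 38. [r5c1∈{5}] r5c1 has the single candidate 5 ⇒ r5c1=5.
Step 39. [r7c4∈{6}] only 6 remains possible at r7c4, so r7c4=6.
Step 40. [r6c4∈{4}] nothing but 4 survives at r6c4. So r6c4=4.
Step 41. [r1c5∈{1}] r1c5 is down to just 1, so r1c5=1.
Step 42. [r1c7∈{9}] only 9 remains possible at r1c7. So r1c7=9.

Answer: 3 6 4 5 1 8 9 7 2 / 1 7 9 3 2 4 8 5 6 / 8 2 5 7 6 9 3 1 4 / 7 9 6 1 8 3 4 2 5 / 5 4 8 2 9 7 1 6 3 / 2 1 3 4 5 6 7 9 8 / 9 8 1 6 3 2 5 4 7 / 4 5 2 8 7 1 6 3 9 / 6 3 7 9 4 5 2 8 1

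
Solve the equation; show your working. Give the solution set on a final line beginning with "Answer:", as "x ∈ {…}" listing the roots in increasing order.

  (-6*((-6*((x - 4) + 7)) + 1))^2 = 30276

Step 1. [(-6*((-6*((x - 4) + 7)) + 1))^2 = 30276] 30276 ≥ 0, LHS is (·)² — take ±√. So sqrt: -6*((-6*((x - 4) + 7)) + 1) = 174 or -174.
Step 2. [-6*((-6*((x - 4) + 7)) + 1) = 174 or -174] LHS = -6·(…); ÷-6 both sides, so div: (-6*((x - 4) + 7)) + 1 = -29 or 29.
Step 3. [(-6*((x - 4) + 7)) + 1 = -29 or 29] subtract 1: x sits inside (… + 1) ⇒ sub: -6*((x - 4) + 7) = -30 or 28.
Step 4. [-6*((x - 4) + 7) = -30 or 28] leading coefficient -6: divide by -6 ⇒ div: (x - 4) + 7 = 5 or -14/3.
Step 5. [(x - 4) + 7 = 5 or -14/3] 7 comes off first (subtract 7), so sub: x - 4 = -2 or -35/3.
Step 6. [x - 4 = -2 or -35/3] add 4: x sits inside (… - 4). So sub: x = 2 or -23/3.

Answer: x ∈ {-23/3, 2}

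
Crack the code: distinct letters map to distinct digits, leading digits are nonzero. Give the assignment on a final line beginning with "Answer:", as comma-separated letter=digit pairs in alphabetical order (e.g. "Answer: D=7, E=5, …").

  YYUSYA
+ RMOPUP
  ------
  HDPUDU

Step 1. [col 1: A + P ≡ U (mod 10)] no forcing yet in column 1 (carry-in 0); A=8 is free and consistent — try it ⇒ A=8.
Step 2. [col 1: A + P ≡ U (mod 10)] column 1 (A + P ≡ U (mod 10), carry-in 0) doesn't pin P yet; pick P=5 and continue ⇒ P=5.
Step 3. [col 1: A + P ≡ U (mod 10)] in column 1 we have A+P≡U with carry-in 0; given A=8, P=5 and digits 5,8 already taken and all letters distinct, that pins U to 3 ⇒ U=3.
Step 4. [col 2: Y + U ≡ D (mod 10)] column 2 (Y + U ≡ D (mod 10), carry-in 1) doesn't pin Y yet; pick Y=6 and continue, so Y=6.
Step 5. [col 2: Y + U ≡ D (mod 10)] column 2 reads Y+U+carry(1)=D with Y=6, U=3; with digits 3,5,6,8 already taken and all letters distinct, the only value for D is 0. So D=0.
Step 6. [col 3: S + P ≡ U (mod 10)] from column 3 (P=5, U=3, carry-in 1, digits 0,3,5,6,8 already taken and all letters distinct): S must equal 7, so S=7.
Step 7. [col 4: U + O ≡ P (mod 10)] in column 4 we have U+O≡P with carry-in 1; given U=3, P=5 and digits 0,3,5,6,7,8 already taken and all letters distinct, that pins O to 1, so O=1.
Step 8. [col 5: Y + M ≡ D (mod 10)] column 5 reads Y+M+carry(0)=D with Y=6, D=0; with digits 0,1,3,5,6,7,8 already taken and all letters distinct, the only value for M is 4. So M=4.
Step 9. [col 6: Y + R ≡ H (mod 10)] column 6: given Y=6, carry-in 1, and digits 0,1,3,4,5,6,7,8 already taken and all letters distinct, Y+R≡H (mod 10) forces R=2 ⇒ R=2.
Step 10. [col 6: Y + R ≡ H (mod 10)] column 6: given Y=6, R=2, carry-in 1, and digits 0,1,2,3,4,5,6,7,8 already taken and all letters distinct, Y+R≡H (mod 10) forces H=9. So H=9.

Answer: A=8, D=0, H=9, M=4, O=1, P=5, R=2, S=7, U=3, Y=6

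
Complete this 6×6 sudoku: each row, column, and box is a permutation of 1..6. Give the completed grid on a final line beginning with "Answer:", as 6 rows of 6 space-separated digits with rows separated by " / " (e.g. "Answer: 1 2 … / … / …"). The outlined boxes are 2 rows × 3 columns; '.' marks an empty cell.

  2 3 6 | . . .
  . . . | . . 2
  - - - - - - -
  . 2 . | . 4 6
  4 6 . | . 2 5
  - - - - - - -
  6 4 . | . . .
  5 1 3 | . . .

Step 1. [r4c4∈{1,3}] r4c4 is the only open cell in row 4 admitting 3 ⇒ r4c4=3.
Step 2. [r3c4∈{1}] only 1 remains possible at r3c4, so r3c4=1.
Step 3. [r2c5∈{1,3,5,6}] across row 2, 3 lands solely at r2c5. So r2c5=3.
Step 4. [r2c3∈{1,4,5}] col 3 places 4 nowhere but r2c3, so r2c3=4.
Step 5. [r6c4∈{2,4,6}] r6c4 is the only open cell in row 6 admitting 2, so r6c4=2.
Step 6. [r5c4∈{5}] r5c4's peers cover all but 5, so r5c4=5.
Step 7. [r5c5∈{1}] nothing but 1 survives at r5c5, so r5c5=1.
Step 8. [r1c4∈{4}] r1c4's peers cover all but 4, so r1c4=4.
Step 9. [r5c6∈{3}] only 3 remains possible at r5c6, so r5c6=3.
Step 10. [r3c3∈{5}] r3c3 has the single candidate 5, so r3c3=5.
Step 11. [r4c3∈{1}] nothing but 1 survives at r4c3 ⇒ r4c3=1.
Step 12. [r6c6∈{4}] r6c6 has the single candidate 4, so r6c6=4.
Step 13. [r1c6∈{1}] nothing but 1 survives at r1c6, so r1c6=1.
Step 14. [r3c1∈{3}] r3c1 has the single candidate 3, so r3c1=3.
Step 15. [r6c5∈{6}] r6c5's peers cover all but 6 ⇒ r6c5=6.
Step 16. [r2c1∈{1}] only 1 remains possible at r2c1 ⇒ r2c1=1.
Step 17. [r2c2∈{5}] r2c2 is down to just 5. So r2c2=5.
Step 18. [r1c5∈{5}] r1c5 has the single candidate 5 ⇒ r1c5=5.
Step 19. [r2c4∈{6}] nothing but 6 survives at r2c4. So r2c4=6.
Step 20. [r5c3∈{2}] nothing but 2 survives at r5c3, so r5c3=2.

Answer: 2 3 6 4 5 1 / 1 5 4 6 3 2 / 3 2 5 1 4 6 / 4 6 1 3 2 5 / 6 4 2 5 1 3 / 5 1 3 2 6 4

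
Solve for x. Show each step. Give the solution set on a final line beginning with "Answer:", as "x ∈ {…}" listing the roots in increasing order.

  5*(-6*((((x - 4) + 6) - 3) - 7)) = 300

Step 1. [5*(-6*((((x - 4) + 6) - 3) - 7)) = 300] 5·(inner) — divide through by 5, so div: -6*((((x - 4) + 6) - 3) - 7) = 60.
Step 2. [-6*((((x - 4) + 6) - 3) - 7) = 60] divide by the outer -6, so div: (((x - 4) + 6) - 3) - 7 = -10.
Step 3. [(((x - 4) + 6) - 3) - 7 = -10] add 7: x sits inside (… - 7), so sub: ((x - 4) + 6) - 3 = -3.
Step 4. [((x - 4) + 6) - 3 = -3] add 3: x sits inside (… - 3) ⇒ sub: (x - 4) + 6 = 0.
Step 5. [(x - 4) + 6 = 0] subtract 6: x sits inside (… + 6). So sub: x - 4 = -6.
Step 6. [x - 4 = -6] -4 is outermost — add 4 both sides, so sub: x = -2.

Answer: x ∈ {-2}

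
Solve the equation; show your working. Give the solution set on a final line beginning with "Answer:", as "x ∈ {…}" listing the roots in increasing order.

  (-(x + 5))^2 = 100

Step 1. [(-(x + 5))^2 = 100] LHS squared, RHS 100 ≥ 0: apply √ (±), so sqrt: -(x + 5) = 10 or -10.
Step 2. [-(x + 5) = 10 or -10] leading − — multiply by −1. So neg: x + 5 = -10 or 10.
Step 3. [x + 5 = -10 or 10] peel the +5: subtract 5 from each side, so sub: x = -15 or 5.

Answer: x ∈ {-15, 5}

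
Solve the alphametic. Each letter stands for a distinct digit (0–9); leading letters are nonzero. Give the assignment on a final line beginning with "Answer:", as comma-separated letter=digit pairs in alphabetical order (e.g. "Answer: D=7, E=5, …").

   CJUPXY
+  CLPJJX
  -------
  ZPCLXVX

Step 1. [col 1: Y + X ≡ X (mod 10)] column 1: given nothing yet, carry-in 0, and all letters distinct, none taken yet, Y+X≡X (mod 10) forces Y=0. So Y=0.
Step 2. [col 1: Y + X ≡ X (mod 10)] column 1 (Y + X ≡ X (mod 10), carry-in 0) doesn't pin X yet; pick X=4 and continue ⇒ X=4.
Step 3. [Z] adding two 6-digit numbers gives at most 6+1 digits, and here it does — Z is that final carry and must be 1. So Z=1.
Step 4. [col 2: X + J ≡ V (mod 10)] no forcing yet in column 2 (carry-in 0); V=2 is free and consistent — try it, so V=2.
Step 5. [col 2: X + J ≡ V (mod 10)] column 2 reads X+J+carry(0)=V with X=4, V=2; with digits 0,1,2,4 already taken and all letters distinct, the only value for J is 8. So J=8.
Step 6. [col 3: P + J ≡ X (mod 10)] column 3: given J=8, X=4, carry-in 1, and digits 0,1,2,4,8 already taken and all letters distinct, P+J≡X (mod 10) forces P=5, so P=5.
Step 7. [col 4: U + P ≡ L (mod 10)] U=3 is one option consistent with column 4 (U + P ≡ L (mod 10), carry-in 1) — take it. So U=3.
Step 8. [col 4: U + P ≡ L (mod 10)] from column 4 (U=3, P=5, carry-in 1, digits 0,1,2,3,4,5,8 already taken and all letters distinct): L must equal 9. So L=9.
Step 9. [col 5: J + L ≡ C (mod 10)] in column 5 we have J+L≡C with carry-in 0; given J=8, L=9 and digits 0,1,2,3,4,5,8,9 already taken and all letters distinct, that pins C to 7. So C=7.

Answer: C=7, J=8, L=9, P=5, U=3, V=2, X=4, Y=0, Z=1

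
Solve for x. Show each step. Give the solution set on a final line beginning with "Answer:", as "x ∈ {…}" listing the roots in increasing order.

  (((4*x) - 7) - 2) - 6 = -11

Step 1. [(((4*x) - 7) - 2) - 6 = -11] peel the -6: add 6 from each side, so sub: ((4*x) - 7) - 2 = -5.
Step 2. [((4*x) - 7) - 2 = -5] -2 is outermost — add 2 both sides ⇒ sub: (4*x) - 7 = -3.
Step 3. [(4*x) - 7 = -3] add 7: x sits inside (… - 7) ⇒ sub: 4*x = 4.
Step 4. [4*x = 4] divide by the outer 4 ⇒ div: x = 1.

Answer: x ∈ {1}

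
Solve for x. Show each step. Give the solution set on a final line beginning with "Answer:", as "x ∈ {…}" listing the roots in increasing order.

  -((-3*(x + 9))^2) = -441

Step 1. [-((-3*(x + 9))^2) = -441] LHS negated; negate both sides, so neg: (-3*(x + 9))^2 = 441.
Step 2. [(-3*(x + 9))^2 = 441] 441 ≥ 0, LHS is (·)² — take ±√. So sqrt: -3*(x + 9) = 21 or -21.
Step 3. [-3*(x + 9) = 21 or -21] -3 out front; divide by -3, so div: x + 9 = -7 or 7.
Step 4. [x + 9 = -7 or 7] subtract 9: x sits inside (… + 9) ⇒ sub: x = -16 or -2.

Answer: x ∈ {-16, -2}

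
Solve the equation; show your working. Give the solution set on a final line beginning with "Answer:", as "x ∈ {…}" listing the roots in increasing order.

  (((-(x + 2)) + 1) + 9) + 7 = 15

Step 1. [(((-(x + 2)) + 1) + 9) + 7 = 15] peel the +7: subtract 7 from each side ⇒ sub: ((-(x + 2)) + 1) + 9 = 8.
Step 2. [((-(x + 2)) + 1) + 9 = 8] 9 comes off first (subtract 9). So sub: (-(x + 2)) + 1 = -1.
Step 3. [(-(x + 2)) + 1 = -1] +1 is outermost — subtract 1 both sides. So sub: -(x + 2) = -2.
Step 4. [-(x + 2) = -2] LHS negated; negate both sides. So neg: x + 2 = 2.
Step 5. [x + 2 = 2] +2 is outermost — subtract 2 both sides ⇒ sub: x = 0.

Answer: x ∈ {0}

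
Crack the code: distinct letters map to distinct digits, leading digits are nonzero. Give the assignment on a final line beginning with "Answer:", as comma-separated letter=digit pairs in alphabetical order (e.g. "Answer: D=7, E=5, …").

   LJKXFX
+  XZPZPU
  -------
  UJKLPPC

Step 1. [col 1: X + U ≡ C (mod 10)] X=5 is one option consistent with column 1 (X + U ≡ C (mod 10), carry-in 0) — take it, so X=5.
Step 2. [col 1: X + U ≡ C (mod 10)] no forcing yet in column 1 (carry-in 0); C=6 is free and consistent — try it. So C=6.
Step 3. [col 1: X + U ≡ C (mod 10)] from column 1 (X=5, C=6, carry-in 0, digits 5,6 already taken and all letters distinct): U must equal 1. So U=1.
Step 4. [col 2: F + P ≡ P (mod 10)] column 2 reads F+P+carry(0)=P with nothing yet; with digits 1,5,6 already taken and all letters distinct, the only value for F is 0 ⇒ F=0.
Step 5. [col 2: F + P ≡ P (mod 10)] several values work for P in column 2 (F + P ≡ P (mod 10), carry-in 0); try P=4. So P=4.
Step 6. [col 3: X + Z ≡ P (mod 10)] from column 3 (X=5, P=4, carry-in 0, digits 0,1,4,5,6 already taken and all letters distinct): Z must equal 9. So Z=9.
Step 7. [col 4: K + P ≡ L (mod 10)] no forcing yet in column 4 (carry-in 1); L=7 is free and consistent — try it, so L=7.
Step 8. [col 4: K + P ≡ L (mod 10)] column 4: given P=4, L=7, carry-in 1, and digits 0,1,4,5,6,7,9 already taken and all letters distinct, K+P≡L (mod 10) forces K=2, so K=2.
Step 9. [col 5: J + Z ≡ K (mod 10)] column 5 reads J+Z+carry(0)=K with Z=9, K=2; with digits 0,1,2,4,5,6,7,9 already taken and all letters distinct, the only value for J is 3. So J=3.

Answer: C=6, F=0, J=3, K=2, L=7, P=4, U=1, X=5, Z=9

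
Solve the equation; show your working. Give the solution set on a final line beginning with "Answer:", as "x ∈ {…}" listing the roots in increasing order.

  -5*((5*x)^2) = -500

Step 1. [-5*((5*x)^2) = -500] divide by the outer -5 ⇒ div: (5*x)^2 = 100.
Step 2. [(5*x)^2 = 100] 100 ≥ 0, LHS is (·)² — take ±√ ⇒ sqrt: 5*x = 10 or -10.
Step 3. [5*x = 10 or -10] LHS = 5·(…); ÷5 both sides ⇒ div: x = 2 or -2.

Answer: x ∈ {-2, 2}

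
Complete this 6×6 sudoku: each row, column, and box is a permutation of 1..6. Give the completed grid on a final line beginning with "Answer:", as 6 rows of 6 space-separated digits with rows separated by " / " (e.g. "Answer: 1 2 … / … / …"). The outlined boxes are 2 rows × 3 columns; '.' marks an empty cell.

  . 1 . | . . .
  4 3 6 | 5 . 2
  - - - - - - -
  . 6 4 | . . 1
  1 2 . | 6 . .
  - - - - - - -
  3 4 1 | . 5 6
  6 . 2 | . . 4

Step 1. [r1c6∈{3}] only 3 remains possible at r1c6 ⇒ r1c6=3.
Step 2. [r3c5∈{2,3}] in col 5, 2 fits only at r3c5 ⇒ r3c5=2.
Step 3. [r1c3∈{5}] r1c3's peers cover all but 5 ⇒ r1c3=5.
Step 4. [r6c4∈{1,3}] r6c4 is the only open cell in col 4 admitting 1, so r6c4=1.
Step 5. [r4c5∈{3,4}] across row 4, 4 lands solely at r4c5, so r4c5=4.
Step 6. [r1c1∈{2}] nothing but 2 survives at r1c1, so r1c1=2.
Step 7. [r4c3∈{3}] r4c3 is down to just 3 ⇒ r4c3=3.
Step 8. [r4c6∈{5}] r4c6 has the single candidate 5, so r4c6=5.
Step 9. [r3c1∈{5}] only 5 remains possible at r3c1 ⇒ r3c1=5.
Step 10. [r5c4∈{2}] r5c4's peers cover all but 2, so r5c4=2.
Step 11. [r2c5∈{1}] r2c5's peers cover all but 1, so r2c5=1.
Step 12. [r6c5∈{3}] nothing but 3 survives at r6c5, so r6c5=3.
Step 13. [r1c5∈{6}] r1c5 has the single candidate 6, so r1c5=6.
Step 14. [r1c4∈{4}] r1c4's peers cover all but 4, so r1c4=4.
Step 15. [r3c4∈{3}] r3c4 is down to just 3 ⇒ r3c4=3.
Step 16. [r6c2∈{5}] r6c2 is down to just 5. So r6c2=5.

Answer: 2 1 5 4 6 3 / 4 3 6 5 1 2 / 5 6 4 3 2 1 / 1 2 3 6 4 5 / 3 4 1 2 5 6 / 6 5 2 1 3 4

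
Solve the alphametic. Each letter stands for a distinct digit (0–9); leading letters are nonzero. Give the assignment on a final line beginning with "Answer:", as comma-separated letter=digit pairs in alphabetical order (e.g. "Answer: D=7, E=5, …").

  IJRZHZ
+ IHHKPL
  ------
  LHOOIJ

Step 1. [col 1: Z + L ≡ J (mod 10)] column 1 (Z + L ≡ J (mod 10), carry-in 0) doesn't pin L yet; pick L=7 and continue, so L=7.
Step 2. [col 1: Z + L ≡ J (mod 10)] several values work for J in column 1 (Z + L ≡ J (mod 10), carry-in 0); try J=9. So J=9.
Step 3. [col 1: Z + L ≡ J (mod 10)] column 1 reads Z+L+carry(0)=J with L=7, J=9; with digits 7,9 already taken and all letters distinct, the only value for Z is 2 ⇒ Z=2.
Step 4. [col 2: H + P ≡ I (mod 10)] column 2 (H + P ≡ I (mod 10), carry-in 0) doesn't pin P yet; pick P=5 and continue ⇒ P=5.
Step 5. [col 2: H + P ≡ I (mod 10)] column 2 (H + P ≡ I (mod 10), carry-in 0) doesn't pin I yet; pick I=3 and continue ⇒ I=3.
Step 6. [col 2: H + P ≡ I (mod 10)] in column 2 we have H+P≡I with carry-in 0; given P=5, I=3 and digits 2,3,5,7,9 already taken and all letters distinct, that pins H to 8 ⇒ H=8.
Step 7. [col 3: Z + K ≡ O (mod 10)] column 3 reads Z+K+carry(1)=O with Z=2; with digits 2,3,5,7,8,9 already taken and all letters distinct, the only value for O is 4. So O=4.
Step 8. [col 3: Z + K ≡ O (mod 10)] column 3 reads Z+K+carry(1)=O with Z=2, O=4; with digits 2,3,4,5,7,8,9 already taken and all letters distinct, the only value for K is 1. So K=1.
Step 9. [col 4: R + H ≡ O (mod 10)] column 4 reads R+H+carry(0)=O with H=8, O=4; with digits 1,2,3,4,5,7,8,9 already taken and all letters distinct, the only value for R is 6 ⇒ R=6.

Answer: H=8, I=3, J=9, K=1, L=7, O=4, P=5, R=6, Z=2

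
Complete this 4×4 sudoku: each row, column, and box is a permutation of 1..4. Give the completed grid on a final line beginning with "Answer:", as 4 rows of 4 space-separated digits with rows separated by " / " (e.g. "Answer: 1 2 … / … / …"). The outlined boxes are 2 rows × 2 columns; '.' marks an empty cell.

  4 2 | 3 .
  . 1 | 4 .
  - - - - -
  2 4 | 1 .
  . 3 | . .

Step 1. [r2c4∈{2}] r2c4 has the single candidate 2, so r2c4=2.
Step 2. [r4c4∈{4}] nothing but 4 survives at r4c4, so r4c4=4.
Step 3. [r1c4∈{1}] r1c4 has the single candidate 1. So r1c4=1.
Step 4. [r4c3∈{2}] r4c3's peers cover all but 2, so r4c3=2.
Step 5. [r2c1∈{3}] only 3 remains possible at r2c1. So r2c1=3.
Step 6. [r3c4∈{3}] nothing but 3 survives at r3c4, so r3c4=3.
Step 7. [r4c1∈{1}] r4c1 is down to just 1, so r4c1=1.

Answer: 4 2 3 1 / 3 1 4 2 / 2 4 1 3 / 1 3 2 4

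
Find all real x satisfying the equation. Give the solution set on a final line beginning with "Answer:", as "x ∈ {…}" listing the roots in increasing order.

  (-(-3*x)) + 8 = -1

Step 1. [(-(-3*x)) + 8 = -1] peel the +8: subtract 8 from each side, so sub: -(-3*x) = -9.
Step 2. [-(-3*x) = -9] LHS negated; negate both sides. So neg: -3*x = 9.
Step 3. [-3*x = 9] LHS = -3·(…); ÷-3 both sides ⇒ div: x = -3.

Answer: x ∈ {-3}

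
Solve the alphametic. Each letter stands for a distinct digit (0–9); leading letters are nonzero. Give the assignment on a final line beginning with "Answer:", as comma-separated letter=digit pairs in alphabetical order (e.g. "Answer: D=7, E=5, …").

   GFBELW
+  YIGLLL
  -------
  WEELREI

Step 1. [col 1: W + L ≡ I (mod 10)] L=2 is one option consistent with column 1 (W + L ≡ I (mod 10), carry-in 0) — take it ⇒ L=2.
Step 2. [col 1: W + L ≡ I (mod 10)] several values work for I in column 1 (W + L ≡ I (mod 10), carry-in 0); try I=3, so I=3.
Step 3. [col 1: W + L ≡ I (mod 10)] column 1: given L=2, I=3, carry-in 0, and digits 2,3 already taken and all letters distinct, W+L≡I (mod 10) forces W=1, so W=1.
Step 4. [col 2: L + L ≡ E (mod 10)] column 2: given L=2, carry-in 0, and digits 1,2,3 already taken and all letters distinct, L+L≡E (mod 10) forces E=4. So E=4.
Step 5. [col 3: E + L ≡ R (mod 10)] in column 3 we have E+L≡R with carry-in 0; given E=4, L=2 and digits 1,2,3,4 already taken and all letters distinct, that pins R to 6. So R=6.
Step 6. [col 4: B + G ≡ L (mod 10)] no forcing yet in column 4 (carry-in 0); B=7 is free and consistent — try it, so B=7.
Step 7. [col 4: B + G ≡ L (mod 10)] column 4 reads B+G+carry(0)=L with B=7, L=2; with digits 1,2,3,4,6,7 already taken and all letters distinct, the only value for G is 5, so G=5.
Step 8. [col 5: F + I ≡ E (mod 10)] column 5 reads F+I+carry(1)=E with I=3, E=4; with digits 1,2,3,4,5,6,7 already taken and all letters distinct, the only value for F is 0 ⇒ F=0.
Step 9. [col 6: G + Y ≡ E (mod 10)] column 6: given G=5, E=4, carry-in 0, and digits 0,1,2,3,4,5,6,7 already taken and all letters distinct, G+Y≡E (mod 10) forces Y=9. So Y=9.

Answer: B=7, E=4, F=0, G=5, I=3, L=2, R=6, W=1, Y=9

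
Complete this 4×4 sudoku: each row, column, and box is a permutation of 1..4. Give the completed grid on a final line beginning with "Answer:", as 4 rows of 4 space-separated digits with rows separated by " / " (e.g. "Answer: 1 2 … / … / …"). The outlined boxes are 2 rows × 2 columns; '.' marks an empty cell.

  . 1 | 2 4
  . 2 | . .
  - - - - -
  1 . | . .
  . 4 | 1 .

Step 1. [r2c3∈{3}] nothing but 3 survives at r2c3 ⇒ r2c3=3.
Step 2. [r4c1∈{2,3}] r4c1 is the only open cell in col 1 admitting 2. So r4c1=2.
Step 3. [r3c4∈{2,3}] 2 has one home in row 3: r3c4 ⇒ r3c4=2.
Step 4. [r4c4∈{3}] r4c4's peers cover all but 3 ⇒ r4c4=3.
Step 5. [r2c4∈{1}] r2c4 has the single candidate 1, so r2c4=1.
Step 6. [r3c2∈{3}] r3c2 is down to just 3. So r3c2=3.
Step 7. [r2c1∈{4}] r2c1 has the single candidate 4. So r2c1=4.
Step 8. [r1c1∈{3}] r1c1 is down to just 3. So r1c1=3.
Step 9. [r3c3∈{4}] r3c3's peers cover all but 4, so r3c3=4.

Answer: 3 1 2 4 / 4 2 3 1 / 1 3 4 2 / 2 4 1 3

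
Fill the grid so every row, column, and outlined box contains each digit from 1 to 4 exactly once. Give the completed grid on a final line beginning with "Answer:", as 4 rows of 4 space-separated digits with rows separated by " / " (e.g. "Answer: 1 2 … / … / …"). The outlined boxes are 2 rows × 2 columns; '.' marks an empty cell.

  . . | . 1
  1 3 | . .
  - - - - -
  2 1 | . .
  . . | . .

Step 1. [r4c2∈{4}] nothing but 4 survives at r4c2 ⇒ r4c2=4.
Step 2. [r1c3∈{2,3,4}] 3 has one home in row 1: r1c3, so r1c3=3.
Step 3. [r3c4∈{3,4}] in row 3, 3 fits only at r3c4. So r3c4=3.
Step 4. [r2c4∈{2,4}] across col 4, 4 lands solely at r2c4 ⇒ r2c4=4.
Step 5. [r4c4∈{2}] nothing but 2 survives at r4c4 ⇒ r4c4=2.
Step 6. [r1c1∈{4}] r1c1 is down to just 4 ⇒ r1c1=4.
Step 7. [r1c2∈{2}] only 2 remains possible at r1c2 ⇒ r1c2=2.
Step 8. [r2c3∈{2}] only 2 remains possible at r2c3. So r2c3=2.
Step 9. [r4c1∈{3}] r4c1's peers cover all but 3. So r4c1=3.
Step 10. [r3c3∈{4}] r3c3 is down to just 4 ⇒ r3c3=4.
Step 11. [r4c3∈{1}] nothing but 1 survives at r4c3. So r4c3=1.

Answer: 4 2 3 1 / 1 3 2 4 / 2 1 4 3 / 3 4 1 2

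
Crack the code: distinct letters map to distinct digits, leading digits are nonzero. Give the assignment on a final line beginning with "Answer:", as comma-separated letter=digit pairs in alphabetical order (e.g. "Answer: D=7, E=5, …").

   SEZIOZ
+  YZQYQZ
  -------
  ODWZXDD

Step 1. [col 1: Z + Z ≡ D (mod 10)] Z=6 is one option consistent with column 1 (Z + Z ≡ D (mod 10), carry-in 0) — take it. So Z=6.
Step 2. [O] the sum has 7 digits but both addends have 6; that extra leading digit O is the final carry, namely 1. So O=1.
Step 3. [col 1: Z + Z ≡ D (mod 10)] from column 1 (Z=6, carry-in 0, digits 1,6 already taken and all letters distinct): D must equal 2 ⇒ D=2.
Step 4. [col 2: O + Q ≡ D (mod 10)] column 2: given O=1, D=2, carry-in 1, and digits 1,2,6 already taken and all letters distinct, O+Q≡D (mod 10) forces Q=0, so Q=0.
Step 5. [col 3: I + Y ≡ X (mod 10)] several values work for I in column 3 (I + Y ≡ X (mod 10), carry-in 0); try I=4. So I=4.
Step 6. [col 3: I + Y ≡ X (mod 10)] no forcing yet in column 3 (carry-in 0); Y=3 is free and consistent — try it ⇒ Y=3.
Step 7. [col 3: I + Y ≡ X (mod 10)] column 3: given I=4, Y=3, carry-in 0, and digits 0,1,2,3,4,6 already taken and all letters distinct, I+Y≡X (mod 10) forces X=7. So X=7.
Step 8. [col 5: E + Z ≡ W (mod 10)] column 5 reads E+Z+carry(0)=W with Z=6; with digits 0,1,2,3,4,6,7 already taken and all letters distinct, the only value for W is 5 ⇒ W=5.
Step 9. [col 5: E + Z ≡ W (mod 10)] column 5: given Z=6, W=5, carry-in 0, and digits 0,1,2,3,4,5,6,7 already taken and all letters distinct, E+Z≡W (mod 10) forces E=9 ⇒ E=9.
Step 10. [col 6: S + Y ≡ D (mod 10)] column 6: given Y=3, D=2, carry-in 1, and digits 0,1,2,3,4,5,6,7,9 already taken and all letters distinct, S+Y≡D (mod 10) forces S=8 ⇒ S=8.

Answer: D=2, E=9, I=4, O=1, Q=0, S=8, W=5, X=7, Y=3, Z=6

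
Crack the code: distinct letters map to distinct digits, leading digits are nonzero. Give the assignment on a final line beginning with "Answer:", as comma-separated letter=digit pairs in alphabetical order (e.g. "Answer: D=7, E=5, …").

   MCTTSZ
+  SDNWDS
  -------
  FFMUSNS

Step 1. [col 1: Z + S ≡ S (mod 10)] from column 1 (nothing yet, carry-in 0, all letters distinct, none taken yet): Z must equal 0 ⇒ Z=0.
Step 2. [col 1: Z + S ≡ S (mod 10)] no forcing yet in column 1 (carry-in 0); S=2 is free and consistent — try it, so S=2.
Step 3. [F] the sum has 7 digits but both addends have 6; that extra leading digit F is the final carry, namely 1. So F=1.
Step 4. [col 2: S + D ≡ N (mod 10)] N=7 is one option consistent with column 2 (S + D ≡ N (mod 10), carry-in 0) — take it. So N=7.
Step 5. [col 2: S + D ≡ N (mod 10)] column 2 reads S+D+carry(0)=N with S=2, N=7; with digits 0,1,2,7 already taken and all letters distinct, the only value for D is 5 ⇒ D=5.
Step 6. [col 3: T + W ≡ S (mod 10)] column 3 (T + W ≡ S (mod 10), carry-in 0) doesn't pin T yet; pick T=8 and continue ⇒ T=8.
Step 7. [col 3: T + W ≡ S (mod 10)] column 3: given T=8, S=2, carry-in 0, and digits 0,1,2,5,7,8 already taken and all letters distinct, T+W≡S (mod 10) forces W=4. So W=4.
Step 8. [col 4: T + N ≡ U (mod 10)] from column 4 (T=8, N=7, carry-in 1, digits 0,1,2,4,5,7,8 already taken and all letters distinct): U must equal 6 ⇒ U=6.
Step 9. [col 5: C + D ≡ M (mod 10)] column 5: given D=5, carry-in 1, and digits 0,1,2,4,5,6,7,8 already taken and all letters distinct, C+D≡M (mod 10) forces C=3 ⇒ C=3.
Step 10. [col 5: C + D ≡ M (mod 10)] from column 5 (C=3, D=5, carry-in 1, digits 0,1,2,3,4,5,6,7,8 already taken and all letters distinct): M must equal 9. So M=9.

Answer: C=3, D=5, F=1, M=9, N=7, S=2, T=8, U=6, W=4, Z=0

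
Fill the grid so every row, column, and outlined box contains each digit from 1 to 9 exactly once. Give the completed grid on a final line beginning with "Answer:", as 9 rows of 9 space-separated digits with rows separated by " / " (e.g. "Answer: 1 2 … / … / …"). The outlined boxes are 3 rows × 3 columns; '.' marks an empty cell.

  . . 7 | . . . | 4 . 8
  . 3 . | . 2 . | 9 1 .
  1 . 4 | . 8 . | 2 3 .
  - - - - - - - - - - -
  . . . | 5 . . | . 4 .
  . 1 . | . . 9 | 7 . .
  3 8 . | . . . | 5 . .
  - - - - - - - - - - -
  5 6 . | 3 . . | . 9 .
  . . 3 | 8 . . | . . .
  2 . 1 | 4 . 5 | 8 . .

Step 1. [r1c5∈{1,3,5,6,9}] r1c5 is the only open cell in col 5 admitting 5. So r1c5=5.
Step 2. [r1c8∈{6}] only 6 remains possible at r1c8, so r1c8=6.
Step 3. [r6c8∈{2}] only 2 remains possible at r6c8. So r6c8=2.
Step 4. [r4c7∈{1,3,6}] r4c7 is the only open cell in col 7 admitting 3, so r4c7=3.
Step 5. [r5c9∈{6}] r5c9's peers cover all but 6, so r5c9=6.
Step 6. [r9c5∈{6,7,9}] r9c5 is the only open cell in row 9 admitting 6. So r9c5=6.
Step 7. [r9c2∈{7,9}] 9 has one home in row 9: r9c2 ⇒ r9c2=9.
Step 8. [r7c7∈{1}] nothing but 1 survives at r7c7, so r7c7=1.
Step 9. [r7c5∈{7}] r7c5 has the single candidate 7 ⇒ r7c5=7.
Step 10. [r4c5∈{1}] r4c5's peers cover all but 1, so r4c5=1.
Step 11. [r8c2∈{4,7}] across col 2, 4 lands solely at r8c2 ⇒ r8c2=4.
Step 12. [r7c6∈{2}] nothing but 2 survives at r7c6. So r7c6=2.
Step 13. [r9c8∈{7}] r9c8 is down to just 7. So r9c8=7.
Step 14. [r4c9∈{9}] only 9 remains possible at r4c9, so r4c9=9.
Step 15. [r2c6∈{4,6,7}] in row 2, 4 fits only at r2c6 ⇒ r2c6=4.
Step 16. [r4c2∈{2,7}] 7 has one home in col 2: r4c2. So r4c2=7.
Step 17. [r4c1∈{6}] r4c1's peers cover all but 6 ⇒ r4c1=6.
Step 18. [r2c3∈{5,6,8}] 6 has one home in col 3: r2c3 ⇒ r2c3=6.
Step 19. [r2c4∈{7}] only 7 remains possible at r2c4, so r2c4=7.
Step 20. [r2c9∈{5}] r2c9 has the single candidate 5. So r2c9=5.
Step 21. [r1c4∈{1,9}] in col 4, 1 fits only at r1c4 ⇒ r1c4=1.
Step 22. [r6c4∈{6}] r6c4 has the single candidate 6, so r6c4=6.
Step 23. [r4c3∈{2}] nothing but 2 survives at r4c3 ⇒ r4c3=2.
Step 24. [r5c1∈{4}] only 4 remains possible at r5c1. So r5c1=4.
Step 25. [r8c1∈{7}] r8c1 has the single candidate 7 ⇒ r8c1=7.
Step 26. [r5c5∈{3}] r5c5 is down to just 3 ⇒ r5c5=3.
Step 27. [r6c5∈{4}] r6c5 has the single candidate 4 ⇒ r6c5=4.
Step 28. [r1c1∈{9}] nothing but 9 survives at r1c1 ⇒ r1c1=9.
Step 29. [r8c8∈{5}] r8c8 is down to just 5, so r8c8=5.
Step 30. [r7c9∈{4}] r7c9's peers cover all but 4. So r7c9=4.
Step 31. [r3c6∈{6}] nothing but 6 survives at r3c6. So r3c6=6.
Step 32. [r6c3∈{9}] r6c3's peers cover all but 9, so r6c3=9.
Step 33. [r5c3∈{5}] r5c3 has the single candidate 5 ⇒ r5c3=5.
Step 34. [r5c4∈{2}] r5c4's peers cover all but 2 ⇒ r5c4=2.
Step 35. [r5c8∈{8}] only 8 remains possible at r5c8. So r5c8=8.
Step 36. [r1c2∈{2}] only 2 remains possible at r1c2, so r1c2=2.
Step 37. [r8c7∈{6}] r8c7's peers cover all but 6. So r8c7=6.
Step 38. [r3c9∈{7}] only 7 remains possible at r3c9 ⇒ r3c9=7.
Step 39. [r3c4∈{9}] r3c4's peers cover all but 9. So r3c4=9.
Step 40. [r8c9∈{2}] r8c9 is down to just 2, so r8c9=2.
Step 41. [r9c9∈{3}] r9c9's peers cover all but 3. So r9c9=3.
Step 42. [r8c6∈{1}] nothing but 1 survives at r8c6, so r8c6=1.
Step 43. [r1c6∈{3}] r1c6 is down to just 3, so r1c6=3.
Step 44. [r2c1∈{8}] nothing but 8 survives at r2c1 ⇒ r2c1=8.
Step 45. [r8c5∈{9}] r8c5 is down to just 9. So r8c5=9.
Step 46. [r6c6∈{7}] r6c6 has the single candidate 7. So r6c6=7.
Step 47. [r3c2∈{5}] r3c2's peers cover all but 5. So r3c2=5.
Step 48. [r6c9∈{1}] r6c9 is down to just 1, so r6c9=1.
Step 49. [r4c6∈{8}] r4c6 has the single candidate 8, so r4c6=8.
Step 50. [r7c3∈{8}] only 8 remains possible at r7c3, so r7c3=8.

Answer: 9 2 7 1 5 3 4 6 8 / 8 3 6 7 2 4 9 1 5 / 1 5 4 9 8 6 2 3 7 / 6 7 2 5 1 8 3 4 9 / 4 1 5 2 3 9 7 8 6 / 3 8 9 6 4 7 5 2 1 / 5 6 8 3 7 2 1 9 4 / 7 4 3 8 9 1 6 5 2 / 2 9 1 4 6 5 8 7 3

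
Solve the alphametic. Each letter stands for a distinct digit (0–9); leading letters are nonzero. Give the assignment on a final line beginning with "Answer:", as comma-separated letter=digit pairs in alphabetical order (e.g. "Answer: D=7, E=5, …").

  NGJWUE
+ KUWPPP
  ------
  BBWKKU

Step 1. [col 1: E + P ≡ U (mod 10)] P=4 is one option consistent with column 1 (E + P ≡ U (mod 10), carry-in 0) — take it, so P=4.
Step 2. [col 1: E + P ≡ U (mod 10)] no forcing yet in column 1 (carry-in 0); U=1 is free and consistent — try it. So U=1.
Step 3. [col 1: E + P ≡ U (mod 10)] from column 1 (P=4, U=1, carry-in 0, digits 1,4 already taken and all letters distinct): E must equal 7, so E=7.
Step 4. [col 2: U + P ≡ K (mod 10)] from column 2 (U=1, P=4, carry-in 1, digits 1,4,7 already taken and all letters distinct): K must equal 6. So K=6.
Step 5. [col 3: W + P ≡ K (mod 10)] column 3 reads W+P+carry(0)=K with P=4, K=6; with digits 1,4,6,7 already taken and all letters distinct, the only value for W is 2, so W=2.
Step 6. [col 4: J + W ≡ W (mod 10)] column 4: given W=2, carry-in 0, and digits 1,2,4,6,7 already taken and all letters distinct, J+W≡W (mod 10) forces J=0. So J=0.
Step 7. [col 5: G + U ≡ B (mod 10)] column 5: given U=1, carry-in 0, and digits 0,1,2,4,6,7 already taken and all letters distinct, G+U≡B (mod 10) forces B=9 ⇒ B=9.
Step 8. [col 5: G + U ≡ B (mod 10)] in column 5 we have G+U≡B with carry-in 0; given U=1, B=9 and digits 0,1,2,4,6,7,9 already taken and all letters distinct, that pins G to 8 ⇒ G=8.
Step 9. [col 6: N + K ≡ B (mod 10)] column 6: given K=6, B=9, carry-in 0, and digits 0,1,2,4,6,7,8,9 already taken and all letters distinct, N+K≡B (mod 10) forces N=3 ⇒ N=3.

Answer: B=9, E=7, G=8, J=0, K=6, N=3, P=4, U=1, W=2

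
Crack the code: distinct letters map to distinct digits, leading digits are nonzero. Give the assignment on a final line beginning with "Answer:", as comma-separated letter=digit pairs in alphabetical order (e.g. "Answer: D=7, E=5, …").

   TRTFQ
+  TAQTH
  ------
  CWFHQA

Step 1. [C] C is the leading digit of a 6-digit sum of two 5-digit numbers; the final carry is exactly 1, so C=1.
Step 2. [col 1: Q + H ≡ A (mod 10)] A=4 is one option consistent with column 1 (Q + H ≡ A (mod 10), carry-in 0) — take it ⇒ A=4.
Step 3. [col 1: Q + H ≡ A (mod 10)] H=5 is one option consistent with column 1 (Q + H ≡ A (mod 10), carry-in 0) — take it ⇒ H=5.
Step 4. [col 1: Q + H ≡ A (mod 10)] column 1 reads Q+H+carry(0)=A with H=5, A=4; with digits 1,4,5 already taken and all letters distinct, the only value for Q is 9. So Q=9.
Step 5. [col 2: F + T ≡ Q (mod 10)] no forcing yet in column 2 (carry-in 1); F=2 is free and consistent — try it. So F=2.
Step 6. [col 2: F + T ≡ Q (mod 10)] column 2: given F=2, Q=9, carry-in 1, and digits 1,2,4,5,9 already taken and all letters distinct, F+T≡Q (mod 10) forces T=6. So T=6.
Step 7. [col 4: R + A ≡ F (mod 10)] column 4 reads R+A+carry(1)=F with A=4, F=2; with digits 1,2,4,5,6,9 already taken and all letters distinct, the only value for R is 7. So R=7.
Step 8. [col 5: T + T ≡ W (mod 10)] from column 5 (T=6, carry-in 1, digits 1,2,4,5,6,7,9 already taken and all letters distinct): W must equal 3, so W=3.

Answer: A=4, C=1, F=2, H=5, Q=9, R=7, T=6, W=3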